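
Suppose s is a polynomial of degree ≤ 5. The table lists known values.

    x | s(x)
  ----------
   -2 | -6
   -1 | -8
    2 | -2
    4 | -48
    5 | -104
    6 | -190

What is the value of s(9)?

-688

Write s(x) = ax^5 + bx^4 + cx³ + dx² + ex + p; the 6 given values yield a linear system in the 6 coefficients.
Solving, the top 2 coefficients vanish, and s(x) = -x³ + 5x - 4.
Then s(9) = -688.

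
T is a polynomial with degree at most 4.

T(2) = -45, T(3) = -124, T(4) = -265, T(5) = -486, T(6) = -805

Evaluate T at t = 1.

First differences: -79, -141, -221, -319. Second differences: -62, -80, -98. Third differences: -18, -18.
Level-3 differences are constant, so T has degree 3.
Fitting a degree-3 polynomial gives T(t) = -3t³ - 4t² - 2t - 1.
Then T(1) = -10.

-10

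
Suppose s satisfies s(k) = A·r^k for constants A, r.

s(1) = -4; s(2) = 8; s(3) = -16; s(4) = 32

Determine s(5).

-64

Consecutive ratio: 8/(-4) = -2, and -16/8 = -2, so r = -2.
Then A·(-2)^1 = -4 gives A = 2, and s(k) = 2·(-2)^k.
s(5) = 2·(-2)^5 = -64.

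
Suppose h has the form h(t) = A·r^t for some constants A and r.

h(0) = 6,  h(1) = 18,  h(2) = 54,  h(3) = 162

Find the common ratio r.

3

Consecutive ratio: 18/6 = 3, and 54/18 = 3, so r = 3.
Then A·3^0 = 6 gives A = 6, and h(t) = 6·3^t.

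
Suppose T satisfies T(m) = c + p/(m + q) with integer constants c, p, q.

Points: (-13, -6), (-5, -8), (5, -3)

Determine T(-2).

(T(m) − c)(m + q) = p for each data point; the three points give a linear system in c and q, then p follows.
Solving: c = -5, q = 1, p = 12, so T(m) = -5 + 12/(m + 1).
Then T(-2) = -5 + 12/(-1) = -17.

-17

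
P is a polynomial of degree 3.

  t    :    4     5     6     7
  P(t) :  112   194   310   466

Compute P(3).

Write P(t) = at³ + bt² + ct + d; the 4 given values yield a linear system in the 4 coefficients.
Solving, P(t) = t³ + 2t² + 3t + 4.
Then P(3) = 58.

58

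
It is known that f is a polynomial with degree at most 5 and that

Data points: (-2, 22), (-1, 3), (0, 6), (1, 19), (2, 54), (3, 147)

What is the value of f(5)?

771

First differences: -19, 3, 13, 35, 93. Second differences: 22, 10, 22, 58. Third differences: -12, 12, 36. Fourth differences: 24, 24.
Level-4 differences are constant, so f has degree 4.
Fitting a degree-4 polynomial gives f(m) = m^4 + 4m² + 8m + 6.
Then f(5) = 771.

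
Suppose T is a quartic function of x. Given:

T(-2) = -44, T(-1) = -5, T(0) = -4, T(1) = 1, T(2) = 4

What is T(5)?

Write T(x) = ax^4 + bx³ + cx² + dx + e; the 5 given values yield a linear system in the 5 coefficients.
Solving, T(x) = -2x^4 + 3x³ + 4x² - 4.
Then T(5) = -779.

-779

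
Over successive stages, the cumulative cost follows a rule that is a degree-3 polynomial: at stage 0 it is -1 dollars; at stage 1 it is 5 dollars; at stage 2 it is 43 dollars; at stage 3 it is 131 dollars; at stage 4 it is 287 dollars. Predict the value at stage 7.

Write the value at m as T(m).
First differences: 6, 38, 88, 156. Second differences: 32, 50, 68. Third differences: 18, 18.
Level-3 differences are constant, so T has degree 3.
Fitting a degree-3 polynomial gives T(m) = 3m³ + 7m² - 4m - 1.
Then T(7) = 1343.

1343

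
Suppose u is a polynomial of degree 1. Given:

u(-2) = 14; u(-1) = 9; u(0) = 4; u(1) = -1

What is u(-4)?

First differences: -5, -5, -5.
Level-1 differences are constant, so u has degree 1.
Fitting a degree-1 polynomial gives u(m) = -5m + 4.
Then u(-4) = 24.

24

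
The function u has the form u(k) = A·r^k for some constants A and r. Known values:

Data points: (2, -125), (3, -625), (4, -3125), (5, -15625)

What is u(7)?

-390625

Consecutive ratio: -625/(-125) = 5, and -3125/(-625) = 5, so r = 5.
Then A·5^2 = -125 gives A = -5, and u(k) = -5·5^k.
u(7) = -5·5^7 = -390625.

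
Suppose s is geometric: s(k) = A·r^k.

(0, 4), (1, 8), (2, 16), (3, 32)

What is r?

2

Consecutive ratio: 8/4 = 2, and 16/8 = 2, so r = 2.
Then A·2^0 = 4 gives A = 4, and s(k) = 4·2^k.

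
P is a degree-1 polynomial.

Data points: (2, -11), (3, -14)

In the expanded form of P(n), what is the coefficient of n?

Write P(n) = an + b; the 2 given values yield a linear system in the 2 coefficients.
Solving, P(n) = -3n - 5.
The coefficient of n is -3.

-3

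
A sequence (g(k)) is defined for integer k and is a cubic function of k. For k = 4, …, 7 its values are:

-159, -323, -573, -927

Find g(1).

-3

Write g(k) = ak³ + bk² + ck + d; the 4 given values yield a linear system in the 4 coefficients.
Solving, g(k) = -3k³ + 2k² + k - 3.
Then g(1) = -3.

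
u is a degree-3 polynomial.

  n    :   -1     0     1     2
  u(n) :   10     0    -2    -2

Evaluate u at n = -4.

148

Write u(n) = an³ + bn² + cn + d; the 4 given values yield a linear system in the 4 coefficients.
Solving, u(n) = -n³ + 4n² - 5n.
Then u(-4) = 148.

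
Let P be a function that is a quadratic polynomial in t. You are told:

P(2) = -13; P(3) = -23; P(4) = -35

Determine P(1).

Write P(t) = at² + bt + c; the 3 given values yield a linear system in the 3 coefficients.
Solving, P(t) = -t² - 5t + 1.
Then P(1) = -5.

-5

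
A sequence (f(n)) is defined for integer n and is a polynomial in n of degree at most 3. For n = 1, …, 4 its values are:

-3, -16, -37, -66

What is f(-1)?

Write f(n) = an³ + bn² + cn + d; the 4 given values yield a linear system in the 4 coefficients.
Solving, the leading coefficient vanishes, and f(n) = -4n² - n + 2.
Then f(-1) = -1.

-1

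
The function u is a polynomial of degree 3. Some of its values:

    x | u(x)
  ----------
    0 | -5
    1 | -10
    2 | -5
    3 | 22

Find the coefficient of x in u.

-6

Write u(x) = ax³ + bx² + cx + d; the 4 given values yield a linear system in the 4 coefficients.
Solving, u(x) = 2x³ - x² - 6x - 5.
The coefficient of x is -6.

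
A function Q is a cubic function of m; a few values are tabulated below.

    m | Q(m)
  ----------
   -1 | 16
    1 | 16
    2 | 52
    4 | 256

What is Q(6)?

Write Q(m) = am³ + bm² + cm + d; the 4 given values yield a linear system in the 4 coefficients.
Solving, Q(m) = 2m³ + 8m² - 2m + 8.
Then Q(6) = 716.

716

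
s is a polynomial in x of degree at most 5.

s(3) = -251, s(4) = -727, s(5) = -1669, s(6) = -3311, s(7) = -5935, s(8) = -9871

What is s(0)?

First differences: -476, -942, -1642, -2624, -3936. Second differences: -466, -700, -982, -1312. Third differences: -234, -282, -330. Fourth differences: -48, -48.
Level-4 differences are constant, so s has degree 4.
Fitting a degree-4 polynomial gives s(x) = -2x^4 - 3x³ - 3x² + 6x + 1.
The constant term is s(0) = 1.

1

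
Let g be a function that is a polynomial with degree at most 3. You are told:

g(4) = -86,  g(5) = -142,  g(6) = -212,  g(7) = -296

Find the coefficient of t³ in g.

0

First differences: -56, -70, -84. Second differences: -14, -14.
Level-2 differences are constant, so g has degree 2.
Fitting a degree-2 polynomial gives g(t) = -7t² + 7t - 2.
The coefficient of t³ is 0.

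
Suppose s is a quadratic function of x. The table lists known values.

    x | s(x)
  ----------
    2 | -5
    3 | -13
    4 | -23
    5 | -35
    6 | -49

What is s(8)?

Write s(x) = ax² + bx + c; the 5 given values yield a linear system in the 3 coefficients.
Solving, s(x) = -x² - 3x + 5.
Then s(8) = -83.

-83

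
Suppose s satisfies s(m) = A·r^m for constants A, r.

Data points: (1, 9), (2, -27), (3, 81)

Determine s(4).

-243

Consecutive ratio: -27/9 = -3, and 81/(-27) = -3, so r = -3.
Then A·(-3)^1 = 9 gives A = -3, and s(m) = -3·(-3)^m.
s(4) = -3·(-3)^4 = -243.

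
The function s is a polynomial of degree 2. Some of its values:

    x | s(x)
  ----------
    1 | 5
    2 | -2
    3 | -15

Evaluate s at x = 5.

Write s(x) = ax² + bx + c; the 3 given values yield a linear system in the 3 coefficients.
Solving, s(x) = -3x² + 2x + 6.
Then s(5) = -59.

-59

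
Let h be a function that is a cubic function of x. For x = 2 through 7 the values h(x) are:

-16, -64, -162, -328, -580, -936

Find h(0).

Write h(x) = ax³ + bx² + cx + d; the 6 given values yield a linear system in the 4 coefficients.
Solving, h(x) = -3x³ + 2x² - x + 2.
Then h(0) = 2.

2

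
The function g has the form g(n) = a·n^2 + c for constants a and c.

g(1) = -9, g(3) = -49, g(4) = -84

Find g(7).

-249

From g(1) = -9 and g(3) = -49: 1a + c = -9 and 9a + c = -49.
Subtracting: 8a = -40, so a = -5; then c = -9 − (-5)·1 = -4.
So g(n) = -5n² − 4, and g(7) = -249.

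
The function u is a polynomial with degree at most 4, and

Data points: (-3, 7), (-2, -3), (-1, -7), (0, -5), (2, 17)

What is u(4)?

Write u(t) = at^4 + bt³ + ct² + dt + e; the 5 given values yield a linear system in the 5 coefficients.
Solving, the top 2 coefficients vanish, and u(t) = 3t² + 5t - 5.
Then u(4) = 63.

63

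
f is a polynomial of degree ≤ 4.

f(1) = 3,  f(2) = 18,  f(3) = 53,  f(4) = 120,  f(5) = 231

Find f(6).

First differences: 15, 35, 67, 111. Second differences: 20, 32, 44. Third differences: 12, 12.
Level-3 differences are constant, so f has degree 3.
Extending the table by one column gives the next first difference 167, so f(6) = 231 + 167 = 398.

398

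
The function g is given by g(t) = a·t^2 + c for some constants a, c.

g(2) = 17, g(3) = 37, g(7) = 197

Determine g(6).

145

From g(2) = 17 and g(3) = 37: 4a + c = 17 and 9a + c = 37.
Subtracting: 5a = 20, so a = 4; then c = 17 − 4·4 = 1.
So g(t) = 4t² + 1, and g(6) = 145.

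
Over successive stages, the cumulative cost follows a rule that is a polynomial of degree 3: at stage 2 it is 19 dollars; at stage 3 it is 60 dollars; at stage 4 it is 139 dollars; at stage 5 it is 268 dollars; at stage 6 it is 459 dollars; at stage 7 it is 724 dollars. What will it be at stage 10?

Write the value at k as Q(k).
Write Q(k) = ak³ + bk² + ck + d; the 6 given values yield a linear system in the 4 coefficients.
Solving, Q(k) = 2k³ + k² - 2k + 3.
Then Q(10) = 2083.

2083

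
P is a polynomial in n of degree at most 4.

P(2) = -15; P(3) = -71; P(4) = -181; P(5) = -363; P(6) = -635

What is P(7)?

-1015

Write P(n) = an^4 + bn³ + cn² + dn + e; the 5 given values yield a linear system in the 5 coefficients.
Solving, the leading coefficient vanishes, and P(n) = -3n³ + n + 7.
Then P(7) = -1015.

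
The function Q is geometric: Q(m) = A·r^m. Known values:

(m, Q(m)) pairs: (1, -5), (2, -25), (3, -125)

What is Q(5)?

Consecutive ratio: -25/(-5) = 5, and -125/(-25) = 5, so r = 5.
Then A·5^1 = -5 gives A = -1, and Q(m) = -1·5^m.
Q(5) = -1·5^5 = -3125.

-3125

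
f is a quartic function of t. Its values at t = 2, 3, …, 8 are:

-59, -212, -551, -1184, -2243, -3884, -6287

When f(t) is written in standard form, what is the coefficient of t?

First differences: -153, -339, -633, -1059, -1641, -2403. Second differences: -186, -294, -426, -582, -762. Third differences: -108, -132, -156, -180. Fourth differences: -24, -24, -24.
Level-4 differences are constant, so f has degree 4.
Fitting a degree-4 polynomial gives f(t) = -t^4 - 4t³ - 2t² - 2t + 1.
The coefficient of t is -2.

-2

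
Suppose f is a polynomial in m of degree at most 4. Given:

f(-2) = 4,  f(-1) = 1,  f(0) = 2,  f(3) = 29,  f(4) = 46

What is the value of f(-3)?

11

Write f(m) = am^4 + bm³ + cm² + dm + e; the 5 given values yield a linear system in the 5 coefficients.
Solving, the top 2 coefficients vanish, and f(m) = 2m² + 3m + 2.
Then f(-3) = 11.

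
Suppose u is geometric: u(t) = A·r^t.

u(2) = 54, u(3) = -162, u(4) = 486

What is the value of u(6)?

4374

Consecutive ratio: -162/54 = -3, and 486/(-162) = -3, so r = -3.
Then A·(-3)^2 = 54 gives A = 6, and u(t) = 6·(-3)^t.
u(6) = 6·(-3)^6 = 4374.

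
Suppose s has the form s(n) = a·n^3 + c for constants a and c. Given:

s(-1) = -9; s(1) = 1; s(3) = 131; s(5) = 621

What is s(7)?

From s(-1) = -9 and s(1) = 1: -1a + c = -9 and 1a + c = 1.
Subtracting: 2a = 10, so a = 5; then c = -9 − 5·(-1) = -4.
So s(n) = 5n³ − 4, and s(7) = 1711.

1711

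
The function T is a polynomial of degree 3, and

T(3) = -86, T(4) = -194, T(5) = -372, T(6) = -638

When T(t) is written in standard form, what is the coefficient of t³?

-3

Write T(t) = at³ + bt² + ct + d; the 4 given values yield a linear system in the 4 coefficients.
Solving, T(t) = -3t³ + t² - 4t - 2.
The coefficient of t³ is -3.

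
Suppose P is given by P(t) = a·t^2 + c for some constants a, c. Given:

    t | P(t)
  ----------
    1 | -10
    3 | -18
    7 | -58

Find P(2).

From P(1) = -10 and P(3) = -18: 1a + c = -10 and 9a + c = -18.
Subtracting: 8a = -8, so a = -1; then c = -10 − (-1)·1 = -9.
So P(t) = -1t² − 9, and P(2) = -13.

-13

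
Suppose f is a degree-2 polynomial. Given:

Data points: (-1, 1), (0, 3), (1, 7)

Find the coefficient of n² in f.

1

Write f(n) = an² + bn + c; the 3 given values yield a linear system in the 3 coefficients.
Solving, f(n) = n² + 3n + 3.
The coefficient of n² is 1.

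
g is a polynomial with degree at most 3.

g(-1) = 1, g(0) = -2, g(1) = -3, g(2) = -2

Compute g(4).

6

First differences: -3, -1, 1. Second differences: 2, 2.
Level-2 differences are constant, so g has degree 2.
Fitting a degree-2 polynomial gives g(m) = m² - 2m - 2.
Then g(4) = 6.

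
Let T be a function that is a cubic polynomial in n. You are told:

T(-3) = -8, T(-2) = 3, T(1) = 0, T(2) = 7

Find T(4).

69

Write T(n) = an³ + bn² + cn + d; the 4 given values yield a linear system in the 4 coefficients.
Solving, T(n) = n³ + n² - 3n + 1.
Then T(4) = 69.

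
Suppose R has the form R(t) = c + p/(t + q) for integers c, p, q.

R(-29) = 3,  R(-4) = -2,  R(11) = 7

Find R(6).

10

(R(t) − c)(t + q) = p for each data point; the three points give a linear system in c and q, then p follows.
Solving: c = 4, q = -1, p = 30, so R(t) = 4 + 30/(t − 1).
Then R(6) = 4 + 30/5 = 10.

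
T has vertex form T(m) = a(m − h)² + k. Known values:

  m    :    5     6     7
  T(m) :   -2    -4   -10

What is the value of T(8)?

-20

First differences -2, -6; second difference -4 = 2a, so a = -2.
Expanding, the m-coefficient is −2ah = 4h; matching it to the data gives h = 5, and then k = -2.
So T(m) = -2(m − 5)² − 2.
T(8) = -2·3² − 2 = -20.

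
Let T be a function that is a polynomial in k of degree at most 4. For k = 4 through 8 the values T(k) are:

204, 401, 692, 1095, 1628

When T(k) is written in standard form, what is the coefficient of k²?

First differences: 197, 291, 403, 533. Second differences: 94, 112, 130. Third differences: 18, 18.
Level-3 differences are constant, so T has degree 3.
Fitting a degree-3 polynomial gives T(k) = 3k³ + 2k² - 4k - 4.
The coefficient of k² is 2.

2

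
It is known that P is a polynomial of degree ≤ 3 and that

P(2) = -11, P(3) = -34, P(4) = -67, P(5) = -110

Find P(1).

2

First differences: -23, -33, -43. Second differences: -10, -10.
Level-2 differences are constant, so P has degree 2.
Fitting a degree-2 polynomial gives P(t) = -5t² + 2t + 5.
Then P(1) = 2.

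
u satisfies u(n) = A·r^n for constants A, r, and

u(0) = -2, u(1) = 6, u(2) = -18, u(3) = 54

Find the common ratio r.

-3

Consecutive ratio: 6/(-2) = -3, and -18/6 = -3, so r = -3.
Then A·(-3)^0 = -2 gives A = -2, and u(n) = -2·(-3)^n.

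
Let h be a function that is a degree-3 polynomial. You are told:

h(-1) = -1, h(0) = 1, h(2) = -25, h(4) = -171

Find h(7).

Write h(m) = am³ + bm² + cm + d; the 4 given values yield a linear system in the 4 coefficients.
Solving, h(m) = -2m³ - 3m² + m + 1.
Then h(7) = -825.

-825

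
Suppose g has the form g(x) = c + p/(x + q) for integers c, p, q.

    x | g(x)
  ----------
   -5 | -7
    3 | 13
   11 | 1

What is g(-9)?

(g(x) − c)(x + q) = p for each data point; the three points give a linear system in c and q, then p follows.
Solving: c = -2, q = -1, p = 30, so g(x) = -2 + 30/(x − 1).
Then g(-9) = -2 + 30/(-10) = -5.

-5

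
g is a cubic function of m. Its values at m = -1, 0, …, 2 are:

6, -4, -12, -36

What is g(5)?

Write g(m) = am³ + bm² + cm + d; the 4 given values yield a linear system in the 4 coefficients.
Solving, g(m) = -3m³ + m² - 6m - 4.
Then g(5) = -384.

-384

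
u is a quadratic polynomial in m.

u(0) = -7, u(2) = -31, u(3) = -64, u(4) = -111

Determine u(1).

Write u(m) = am² + bm + c; the 4 given values yield a linear system in the 3 coefficients.
Solving, u(m) = -7m² + 2m - 7.
Then u(1) = -12.

-12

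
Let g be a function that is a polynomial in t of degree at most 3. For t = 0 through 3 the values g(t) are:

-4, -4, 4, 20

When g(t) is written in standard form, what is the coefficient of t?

First differences: 0, 8, 16. Second differences: 8, 8.
Level-2 differences are constant, so g has degree 2.
Fitting a degree-2 polynomial gives g(t) = 4t² - 4t - 4.
The coefficient of t is -4.

-4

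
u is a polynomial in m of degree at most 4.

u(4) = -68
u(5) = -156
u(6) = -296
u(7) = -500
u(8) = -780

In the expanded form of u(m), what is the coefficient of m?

-2

First differences: -88, -140, -204, -280. Second differences: -52, -64, -76. Third differences: -12, -12.
Level-3 differences are constant, so u has degree 3.
Fitting a degree-3 polynomial gives u(m) = -2m³ + 4m² - 2m + 4.
The coefficient of m is -2.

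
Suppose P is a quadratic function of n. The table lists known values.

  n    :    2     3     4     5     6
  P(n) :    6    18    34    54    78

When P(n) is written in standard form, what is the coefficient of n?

2

First differences: 12, 16, 20, 24. Second differences: 4, 4, 4.
Level-2 differences are constant, so P has degree 2.
Fitting a degree-2 polynomial gives P(n) = 2n² + 2n - 6.
The coefficient of n is 2.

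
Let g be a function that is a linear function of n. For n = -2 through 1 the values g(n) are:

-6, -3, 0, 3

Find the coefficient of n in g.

3

First differences: 3, 3, 3.
Level-1 differences are constant, so g has degree 1.
Fitting a degree-1 polynomial gives g(n) = 3n.
The coefficient of n is 3.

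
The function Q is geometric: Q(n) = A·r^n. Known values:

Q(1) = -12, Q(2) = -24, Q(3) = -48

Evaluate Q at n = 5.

Consecutive ratio: -24/(-12) = 2, and -48/(-24) = 2, so r = 2.
Then A·2^1 = -12 gives A = -6, and Q(n) = -6·2^n.
Q(5) = -6·2^5 = -192.

-192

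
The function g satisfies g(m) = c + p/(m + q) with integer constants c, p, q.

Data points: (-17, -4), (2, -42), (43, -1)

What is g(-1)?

-12

(g(m) − c)(m + q) = p for each data point; the three points give a linear system in c and q, then p follows.
Solving: c = -2, q = -3, p = 40, so g(m) = -2 + 40/(m − 3).
Then g(-1) = -2 + 40/(-4) = -12.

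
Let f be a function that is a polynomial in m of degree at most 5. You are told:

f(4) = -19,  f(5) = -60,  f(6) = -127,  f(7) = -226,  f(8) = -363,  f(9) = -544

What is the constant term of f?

5

First differences: -41, -67, -99, -137, -181. Second differences: -26, -32, -38, -44. Third differences: -6, -6, -6.
Level-3 differences are constant, so f has degree 3.
Fitting a degree-3 polynomial gives f(m) = -m³ + 2m² + 2m + 5.
The constant term is f(0) = 5.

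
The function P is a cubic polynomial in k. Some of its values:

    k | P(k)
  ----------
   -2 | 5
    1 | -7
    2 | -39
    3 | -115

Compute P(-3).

Write P(k) = ak³ + bk² + ck + d; the 4 given values yield a linear system in the 4 coefficients.
Solving, P(k) = -3k³ - 4k² + k - 1.
Then P(-3) = 41.

41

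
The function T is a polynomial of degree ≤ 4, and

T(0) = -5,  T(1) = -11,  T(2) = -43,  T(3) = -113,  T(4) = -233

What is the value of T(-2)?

-23

First differences: -6, -32, -70, -120. Second differences: -26, -38, -50. Third differences: -12, -12.
Level-3 differences are constant, so T has degree 3.
Fitting a degree-3 polynomial gives T(m) = -2m³ - 7m² + 3m - 5.
Then T(-2) = -23.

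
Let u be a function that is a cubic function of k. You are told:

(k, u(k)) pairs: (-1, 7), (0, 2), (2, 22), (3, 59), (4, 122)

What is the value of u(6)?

Write u(k) = ak³ + bk² + ck + d; the 5 given values yield a linear system in the 4 coefficients.
Solving, u(k) = k³ + 4k² - 2k + 2.
Then u(6) = 350.

350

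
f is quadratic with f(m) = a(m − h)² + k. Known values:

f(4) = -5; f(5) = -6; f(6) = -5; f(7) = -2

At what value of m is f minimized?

First differences -1, 1, 3; second difference 2 = 2a, so a = 1.
Expanding, the m-coefficient is −2ah = -2h; matching it to the data gives h = 5, and then k = -6.
So f(m) = 1(m − 5)² − 6.
Hence h = 5.

5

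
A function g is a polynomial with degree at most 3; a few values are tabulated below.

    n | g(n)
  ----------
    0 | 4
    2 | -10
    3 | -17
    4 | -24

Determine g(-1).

11

Write g(n) = an³ + bn² + cn + d; the 4 given values yield a linear system in the 4 coefficients.
Solving, the top 2 coefficients vanish, and g(n) = -7n + 4.
Then g(-1) = 11.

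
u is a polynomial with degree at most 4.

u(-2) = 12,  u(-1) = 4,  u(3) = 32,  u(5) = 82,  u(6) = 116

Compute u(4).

54

Write u(m) = am^4 + bm³ + cm² + dm + e; the 5 given values yield a linear system in the 5 coefficients.
Solving, the top 2 coefficients vanish, and u(m) = 3m² + m + 2.
Then u(4) = 54.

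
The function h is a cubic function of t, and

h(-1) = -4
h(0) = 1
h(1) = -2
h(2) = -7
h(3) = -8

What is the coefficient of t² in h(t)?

-4

First differences: 5, -3, -5, -1. Second differences: -8, -2, 4. Third differences: 6, 6.
Level-3 differences are constant, so h has degree 3.
Fitting a degree-3 polynomial gives h(t) = t³ - 4t² + 1.
The coefficient of t² is -4.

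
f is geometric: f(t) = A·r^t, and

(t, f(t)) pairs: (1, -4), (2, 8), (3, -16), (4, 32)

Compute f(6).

128

Consecutive ratio: 8/(-4) = -2, and -16/8 = -2, so r = -2.
Then A·(-2)^1 = -4 gives A = 2, and f(t) = 2·(-2)^t.
f(6) = 2·(-2)^6 = 128.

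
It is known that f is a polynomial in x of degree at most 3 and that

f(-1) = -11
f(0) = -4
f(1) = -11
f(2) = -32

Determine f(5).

-179

First differences: 7, -7, -21. Second differences: -14, -14.
Level-2 differences are constant, so f has degree 2.
Fitting a degree-2 polynomial gives f(x) = -7x² - 4.
Then f(5) = -179.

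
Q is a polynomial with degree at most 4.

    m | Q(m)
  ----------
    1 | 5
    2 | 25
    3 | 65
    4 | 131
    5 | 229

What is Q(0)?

-1

First differences: 20, 40, 66, 98. Second differences: 20, 26, 32. Third differences: 6, 6.
Level-3 differences are constant, so Q has degree 3.
Fitting a degree-3 polynomial gives Q(m) = m³ + 4m² + m - 1.
The constant term is Q(0) = -1.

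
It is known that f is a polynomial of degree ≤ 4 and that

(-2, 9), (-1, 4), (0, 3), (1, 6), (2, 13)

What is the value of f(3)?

First differences: -5, -1, 3, 7. Second differences: 4, 4, 4.
Level-2 differences are constant, so f has degree 2.
Extending the table by one column gives the next first difference 11, so f(3) = 13 + 11 = 24.

24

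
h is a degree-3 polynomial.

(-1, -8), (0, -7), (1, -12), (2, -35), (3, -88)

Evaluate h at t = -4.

First differences: 1, -5, -23, -53. Second differences: -6, -18, -30. Third differences: -12, -12.
Level-3 differences are constant, so h has degree 3.
Fitting a degree-3 polynomial gives h(t) = -2t³ - 3t² - 7.
Then h(-4) = 73.

73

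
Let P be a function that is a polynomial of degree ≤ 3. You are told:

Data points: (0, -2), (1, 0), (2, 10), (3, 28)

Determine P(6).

130

First differences: 2, 10, 18. Second differences: 8, 8.
Level-2 differences are constant, so P has degree 2.
Fitting a degree-2 polynomial gives P(x) = 4x² - 2x - 2.
Then P(6) = 130.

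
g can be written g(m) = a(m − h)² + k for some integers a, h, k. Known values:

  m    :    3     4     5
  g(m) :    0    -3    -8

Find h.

2

First differences -3, -5; second difference -2 = 2a, so a = -1.
Expanding, the m-coefficient is −2ah = 2h; matching it to the data gives h = 2, and then k = 1.
So g(m) = -1(m − 2)² + 1.
Hence h = 2.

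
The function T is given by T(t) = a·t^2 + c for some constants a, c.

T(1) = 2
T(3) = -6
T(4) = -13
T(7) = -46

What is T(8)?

-61

From T(1) = 2 and T(3) = -6: 1a + c = 2 and 9a + c = -6.
Subtracting: 8a = -8, so a = -1; then c = 2 − (-1)·1 = 3.
So T(t) = -1t² + 3, and T(8) = -61.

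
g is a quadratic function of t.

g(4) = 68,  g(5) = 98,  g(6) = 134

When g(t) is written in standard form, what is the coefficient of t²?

3

Write g(t) = at² + bt + c; the 3 given values yield a linear system in the 3 coefficients.
Solving, g(t) = 3t² + 3t + 8.
The coefficient of t² is 3.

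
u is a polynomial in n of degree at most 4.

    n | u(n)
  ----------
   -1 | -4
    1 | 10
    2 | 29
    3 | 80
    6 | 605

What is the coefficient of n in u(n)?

Write u(n) = an^4 + bn³ + cn² + dn + e; the 5 given values yield a linear system in the 5 coefficients.
Solving, the leading coefficient vanishes, and u(n) = 3n³ - 2n² + 4n + 5.
The coefficient of n is 4.

4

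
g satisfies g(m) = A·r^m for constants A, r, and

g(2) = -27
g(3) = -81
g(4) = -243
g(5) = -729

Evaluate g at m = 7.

-6561

Consecutive ratio: -81/(-27) = 3, and -243/(-81) = 3, so r = 3.
Then A·3^2 = -27 gives A = -3, and g(m) = -3·3^m.
g(7) = -3·3^7 = -6561.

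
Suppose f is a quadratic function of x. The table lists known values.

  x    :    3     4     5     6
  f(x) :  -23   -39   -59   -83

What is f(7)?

First differences: -16, -20, -24. Second differences: -4, -4.
Level-2 differences are constant, so f has degree 2.
Fitting a degree-2 polynomial gives f(x) = -2x² - 2x + 1.
Then f(7) = -111.

-111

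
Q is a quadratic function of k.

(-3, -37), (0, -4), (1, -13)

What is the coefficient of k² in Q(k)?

Write Q(k) = ak² + bk + c; the 3 given values yield a linear system in the 3 coefficients.
Solving, Q(k) = -5k² - 4k - 4.
The coefficient of k² is -5.

-5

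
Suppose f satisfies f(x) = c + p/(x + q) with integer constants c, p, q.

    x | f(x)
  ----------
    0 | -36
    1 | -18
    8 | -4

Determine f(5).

-6

(f(x) − c)(x + q) = p for each data point; the three points give a linear system in c and q, then p follows.
Solving: c = 0, q = 1, p = -36, so f(x) = -36/(x + 1).
Then f(5) = 0 − 36/6 = -6.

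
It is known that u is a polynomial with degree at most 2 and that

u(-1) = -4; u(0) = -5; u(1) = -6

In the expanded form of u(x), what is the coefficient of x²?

0

Write u(x) = ax² + bx + c; the 3 given values yield a linear system in the 3 coefficients.
Solving, the leading coefficient vanishes, and u(x) = -x - 5.
The coefficient of x² is 0.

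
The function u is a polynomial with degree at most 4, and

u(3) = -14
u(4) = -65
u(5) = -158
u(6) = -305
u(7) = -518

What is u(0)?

7

Write u(x) = ax^4 + bx³ + cx² + dx + e; the 5 given values yield a linear system in the 5 coefficients.
Solving, the leading coefficient vanishes, and u(x) = -2x³ + 3x² + 2x + 7.
The constant term is u(0) = 7.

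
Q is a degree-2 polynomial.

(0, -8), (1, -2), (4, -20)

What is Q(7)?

Write Q(t) = at² + bt + c; the 3 given values yield a linear system in the 3 coefficients.
Solving, Q(t) = -3t² + 9t - 8.
Then Q(7) = -92.

-92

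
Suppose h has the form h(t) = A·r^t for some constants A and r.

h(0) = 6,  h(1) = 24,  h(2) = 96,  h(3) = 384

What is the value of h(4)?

Consecutive ratio: 24/6 = 4, and 96/24 = 4, so r = 4.
Then A·4^0 = 6 gives A = 6, and h(t) = 6·4^t.
h(4) = 6·4^4 = 1536.

1536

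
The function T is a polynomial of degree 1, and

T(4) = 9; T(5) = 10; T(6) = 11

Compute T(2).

Write T(m) = am + b; the 3 given values yield a linear system in the 2 coefficients.
Solving, T(m) = m + 5.
Then T(2) = 7.

7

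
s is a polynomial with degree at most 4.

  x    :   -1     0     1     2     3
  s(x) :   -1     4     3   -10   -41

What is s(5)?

-181

Write s(x) = ax^4 + bx³ + cx² + dx + e; the 5 given values yield a linear system in the 5 coefficients.
Solving, the leading coefficient vanishes, and s(x) = -x³ - 3x² + 3x + 4.
Then s(5) = -181.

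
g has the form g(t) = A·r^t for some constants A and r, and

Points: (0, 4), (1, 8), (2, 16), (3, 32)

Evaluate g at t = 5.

Consecutive ratio: 8/4 = 2, and 16/8 = 2, so r = 2.
Then A·2^0 = 4 gives A = 4, and g(t) = 4·2^t.
g(5) = 4·2^5 = 128.

128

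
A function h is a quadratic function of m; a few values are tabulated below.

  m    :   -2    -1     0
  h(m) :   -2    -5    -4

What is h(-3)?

Write h(m) = am² + bm + c; the 3 given values yield a linear system in the 3 coefficients.
Solving, h(m) = 2m² + 3m - 4.
Then h(-3) = 5.

5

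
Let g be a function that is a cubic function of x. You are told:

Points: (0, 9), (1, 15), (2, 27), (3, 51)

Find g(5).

159

Write g(x) = ax³ + bx² + cx + d; the 4 given values yield a linear system in the 4 coefficients.
Solving, g(x) = x³ + 5x + 9.
Then g(5) = 159.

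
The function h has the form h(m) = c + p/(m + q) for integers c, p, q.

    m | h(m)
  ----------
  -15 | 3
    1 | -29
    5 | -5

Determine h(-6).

(h(m) − c)(m + q) = p for each data point; the three points give a linear system in c and q, then p follows.
Solving: c = 1, q = 0, p = -30, so h(m) = 1 − 30/(m + 0).
Then h(-6) = 1 − 30/(-6) = 6.

6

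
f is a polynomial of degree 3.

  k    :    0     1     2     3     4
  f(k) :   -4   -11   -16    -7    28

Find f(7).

First differences: -7, -5, 9, 35. Second differences: 2, 14, 26. Third differences: 12, 12.
Level-3 differences are constant, so f has degree 3.
Fitting a degree-3 polynomial gives f(k) = 2k³ - 5k² - 4k - 4.
Then f(7) = 409.

409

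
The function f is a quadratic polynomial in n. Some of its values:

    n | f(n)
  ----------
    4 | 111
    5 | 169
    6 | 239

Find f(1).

9

Write f(n) = an² + bn + c; the 3 given values yield a linear system in the 3 coefficients.
Solving, f(n) = 6n² + 4n - 1.
Then f(1) = 9.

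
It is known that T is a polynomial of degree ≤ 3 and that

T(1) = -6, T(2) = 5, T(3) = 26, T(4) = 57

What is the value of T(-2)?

First differences: 11, 21, 31. Second differences: 10, 10.
Level-2 differences are constant, so T has degree 2.
Fitting a degree-2 polynomial gives T(m) = 5m² - 4m - 7.
Then T(-2) = 21.

21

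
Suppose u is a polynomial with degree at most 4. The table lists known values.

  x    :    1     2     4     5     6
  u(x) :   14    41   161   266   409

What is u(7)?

Write u(x) = ax^4 + bx³ + cx² + dx + e; the 5 given values yield a linear system in the 5 coefficients.
Solving, the leading coefficient vanishes, and u(x) = x³ + 4x² + 8x + 1.
Then u(7) = 596.

596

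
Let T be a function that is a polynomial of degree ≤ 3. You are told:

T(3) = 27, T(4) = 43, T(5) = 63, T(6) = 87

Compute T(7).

115

First differences: 16, 20, 24. Second differences: 4, 4.
Level-2 differences are constant, so T has degree 2.
Fitting a degree-2 polynomial gives T(m) = 2m² + 2m + 3.
Then T(7) = 115.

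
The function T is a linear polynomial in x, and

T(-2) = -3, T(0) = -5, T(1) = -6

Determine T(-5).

Write T(x) = ax + b; the 3 given values yield a linear system in the 2 coefficients.
Solving, T(x) = -x - 5.
Then T(-5) = 0.

0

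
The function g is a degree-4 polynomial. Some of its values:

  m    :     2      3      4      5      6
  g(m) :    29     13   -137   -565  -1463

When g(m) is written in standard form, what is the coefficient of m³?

4

Write g(m) = am^4 + bm³ + cm² + dm + e; the 5 given values yield a linear system in the 5 coefficients.
Solving, g(m) = -2m^4 + 4m³ + 7m² + 3m - 5.
The coefficient of m³ is 4.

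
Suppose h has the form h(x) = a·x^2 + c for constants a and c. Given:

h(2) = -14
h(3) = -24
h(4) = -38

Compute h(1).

From h(2) = -14 and h(3) = -24: 4a + c = -14 and 9a + c = -24.
Subtracting: 5a = -10, so a = -2; then c = -14 − (-2)·4 = -6.
So h(x) = -2x² − 6, and h(1) = -8.

-8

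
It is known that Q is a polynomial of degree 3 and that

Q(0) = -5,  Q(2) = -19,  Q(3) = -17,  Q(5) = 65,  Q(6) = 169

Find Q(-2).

-47

Write Q(m) = am³ + bm² + cm + d; the 5 given values yield a linear system in the 4 coefficients.
Solving, Q(m) = 2m³ - 7m² - m - 5.
Then Q(-2) = -47.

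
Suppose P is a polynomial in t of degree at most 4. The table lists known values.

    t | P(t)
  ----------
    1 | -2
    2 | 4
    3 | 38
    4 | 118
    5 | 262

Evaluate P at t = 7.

814

First differences: 6, 34, 80, 144. Second differences: 28, 46, 64. Third differences: 18, 18.
Level-3 differences are constant, so P has degree 3.
Fitting a degree-3 polynomial gives P(t) = 3t³ - 4t² - 3t + 2.
Then P(7) = 814.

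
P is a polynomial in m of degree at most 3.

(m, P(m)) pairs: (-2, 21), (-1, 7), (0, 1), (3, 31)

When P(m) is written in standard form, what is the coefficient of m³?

0

Write P(m) = am³ + bm² + cm + d; the 4 given values yield a linear system in the 4 coefficients.
Solving, the leading coefficient vanishes, and P(m) = 4m² - 2m + 1.
The coefficient of m³ is 0.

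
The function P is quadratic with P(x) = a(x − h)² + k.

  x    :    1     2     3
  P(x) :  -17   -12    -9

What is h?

4

First differences 5, 3; second difference -2 = 2a, so a = -1.
Expanding, the x-coefficient is −2ah = 2h; matching it to the data gives h = 4, and then k = -8.
So P(x) = -1(x − 4)² − 8.
Hence h = 4.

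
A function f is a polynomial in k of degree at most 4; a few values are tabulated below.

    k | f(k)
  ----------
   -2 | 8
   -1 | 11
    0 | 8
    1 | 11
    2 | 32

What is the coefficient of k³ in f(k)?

2

First differences: 3, -3, 3, 21. Second differences: -6, 6, 18. Third differences: 12, 12.
Level-3 differences are constant, so f has degree 3.
Fitting a degree-3 polynomial gives f(k) = 2k³ + 3k² - 2k + 8.
The coefficient of k³ is 2.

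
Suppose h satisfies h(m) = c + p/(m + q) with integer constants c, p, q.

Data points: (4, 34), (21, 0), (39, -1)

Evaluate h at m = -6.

-6

(h(m) − c)(m + q) = p for each data point; the three points give a linear system in c and q, then p follows.
Solving: c = -2, q = -3, p = 36, so h(m) = -2 + 36/(m − 3).
Then h(-6) = -2 + 36/(-9) = -6.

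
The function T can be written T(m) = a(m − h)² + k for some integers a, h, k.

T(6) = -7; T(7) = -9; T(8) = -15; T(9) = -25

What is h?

6

First differences -2, -6, -10; second difference -4 = 2a, so a = -2.
Expanding, the m-coefficient is −2ah = 4h; matching it to the data gives h = 6, and then k = -7.
So T(m) = -2(m − 6)² − 7.
Hence h = 6.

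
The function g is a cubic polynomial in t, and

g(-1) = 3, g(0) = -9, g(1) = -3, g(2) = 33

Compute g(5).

441

Write g(t) = at³ + bt² + ct + d; the 4 given values yield a linear system in the 4 coefficients.
Solving, g(t) = 2t³ + 9t² - 5t - 9.
Then g(5) = 441.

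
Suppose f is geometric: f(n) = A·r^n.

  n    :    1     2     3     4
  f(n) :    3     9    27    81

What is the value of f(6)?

Consecutive ratio: 9/3 = 3, and 27/9 = 3, so r = 3.
Then A·3^1 = 3 gives A = 1, and f(n) = 1·3^n.
f(6) = 1·3^6 = 729.

729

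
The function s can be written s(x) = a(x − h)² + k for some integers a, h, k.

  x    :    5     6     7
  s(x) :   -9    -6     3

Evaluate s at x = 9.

39

First differences 3, 9; second difference 6 = 2a, so a = 3.
Expanding, the x-coefficient is −2ah = -6h; matching it to the data gives h = 5, and then k = -9.
So s(x) = 3(x − 5)² − 9.
s(9) = 3·4² − 9 = 39.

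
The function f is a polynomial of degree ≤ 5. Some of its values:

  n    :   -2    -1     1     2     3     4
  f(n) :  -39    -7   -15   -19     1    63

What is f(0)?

-5

Write f(n) = an^5 + bn^4 + cn³ + dn² + en + p; the 6 given values yield a linear system in the 6 coefficients.
Solving, the top 2 coefficients vanish, and f(n) = 3n³ - 6n² - 7n - 5.
The constant term is f(0) = -5.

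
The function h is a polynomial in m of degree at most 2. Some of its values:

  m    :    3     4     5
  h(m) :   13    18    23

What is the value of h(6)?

28

First differences: 5, 5.
Level-1 differences are constant, so h has degree 1.
Extending the table by one column gives the next first difference 5, so h(6) = 23 + 5 = 28.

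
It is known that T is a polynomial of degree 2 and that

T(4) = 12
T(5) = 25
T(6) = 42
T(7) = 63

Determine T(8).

88

First differences: 13, 17, 21. Second differences: 4, 4.
Level-2 differences are constant, so T has degree 2.
Extending the table by one column gives the next first difference 25, so T(8) = 63 + 25 = 88.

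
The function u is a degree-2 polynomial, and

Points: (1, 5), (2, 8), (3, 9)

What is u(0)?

0

Write u(t) = at² + bt + c; the 3 given values yield a linear system in the 3 coefficients.
Solving, u(t) = -t² + 6t.
Then u(0) = 0.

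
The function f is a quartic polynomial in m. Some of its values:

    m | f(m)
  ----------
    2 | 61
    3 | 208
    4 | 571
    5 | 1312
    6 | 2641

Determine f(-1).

16

Write f(m) = am^4 + bm³ + cm² + dm + e; the 5 given values yield a linear system in the 5 coefficients.
Solving, f(m) = 2m^4 - m³ + 7m² + m + 7.
Then f(-1) = 16.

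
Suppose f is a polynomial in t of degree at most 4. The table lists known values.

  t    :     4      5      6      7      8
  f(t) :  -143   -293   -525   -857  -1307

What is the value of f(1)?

-5

First differences: -150, -232, -332, -450. Second differences: -82, -100, -118. Third differences: -18, -18.
Level-3 differences are constant, so f has degree 3.
Fitting a degree-3 polynomial gives f(t) = -3t³ + 4t² - 3t - 3.
Then f(1) = -5.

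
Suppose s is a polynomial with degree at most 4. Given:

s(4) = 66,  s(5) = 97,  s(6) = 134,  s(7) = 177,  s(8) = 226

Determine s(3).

First differences: 31, 37, 43, 49. Second differences: 6, 6, 6.
Level-2 differences are constant, so s has degree 2.
Fitting a degree-2 polynomial gives s(m) = 3m² + 4m + 2.
Then s(3) = 41.

41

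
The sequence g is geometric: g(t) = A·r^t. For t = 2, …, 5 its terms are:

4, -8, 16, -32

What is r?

Consecutive ratio: -8/4 = -2, and 16/(-8) = -2, so r = -2.
Then A·(-2)^2 = 4 gives A = 1, and g(t) = 1·(-2)^t.

-2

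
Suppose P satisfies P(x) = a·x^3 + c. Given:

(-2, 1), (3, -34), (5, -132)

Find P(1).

From P(-2) = 1 and P(3) = -34: -8a + c = 1 and 27a + c = -34.
Subtracting: 35a = -35, so a = -1; then c = 1 − (-1)·(-8) = -7.
So P(x) = -1x³ − 7, and P(1) = -8.

-8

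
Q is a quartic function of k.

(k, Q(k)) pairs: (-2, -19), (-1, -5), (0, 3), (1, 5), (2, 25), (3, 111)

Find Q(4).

335

First differences: 14, 8, 2, 20, 86. Second differences: -6, -6, 18, 66. Third differences: 0, 24, 48. Fourth differences: 24, 24.
Level-4 differences are constant, so Q has degree 4.
Extending the table by one column gives the next first difference 224, so Q(4) = 111 + 224 = 335.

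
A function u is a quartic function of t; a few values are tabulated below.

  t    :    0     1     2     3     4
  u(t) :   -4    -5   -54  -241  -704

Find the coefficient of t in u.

Write u(t) = at^4 + bt³ + ct² + dt + e; the 5 given values yield a linear system in the 5 coefficients.
Solving, u(t) = -2t^4 - 3t³ - t² + 5t - 4.
The coefficient of t is 5.

5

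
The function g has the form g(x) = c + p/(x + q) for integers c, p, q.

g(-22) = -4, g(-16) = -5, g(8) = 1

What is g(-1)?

10

(g(x) − c)(x + q) = p for each data point; the three points give a linear system in c and q, then p follows.
Solving: c = -2, q = 4, p = 36, so g(x) = -2 + 36/(x + 4).
Then g(-1) = -2 + 36/3 = 10.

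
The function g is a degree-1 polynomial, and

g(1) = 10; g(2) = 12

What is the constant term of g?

8

Write g(k) = ak + b; the 2 given values yield a linear system in the 2 coefficients.
Solving, g(k) = 2k + 8.
The constant term is g(0) = 8.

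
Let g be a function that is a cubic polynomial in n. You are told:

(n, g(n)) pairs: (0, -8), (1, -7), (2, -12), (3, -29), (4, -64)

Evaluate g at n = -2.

-4

First differences: 1, -5, -17, -35. Second differences: -6, -12, -18. Third differences: -6, -6.
Level-3 differences are constant, so g has degree 3.
Fitting a degree-3 polynomial gives g(n) = -n³ + 2n - 8.
Then g(-2) = -4.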